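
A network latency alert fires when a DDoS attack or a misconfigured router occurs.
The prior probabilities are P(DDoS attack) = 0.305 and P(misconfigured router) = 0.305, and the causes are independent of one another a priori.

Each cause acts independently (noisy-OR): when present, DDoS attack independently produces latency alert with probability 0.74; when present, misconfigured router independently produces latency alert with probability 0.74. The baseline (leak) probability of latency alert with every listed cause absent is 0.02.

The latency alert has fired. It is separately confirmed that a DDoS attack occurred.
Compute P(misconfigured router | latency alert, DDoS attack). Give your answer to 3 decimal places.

Under noisy-OR, P(latency alert | causes) = 1 − (1−0.02)·∏(1−qᵢ) over the active causes.
Weight on misconfigured router=true, given the evidence: 0.933752*0.305 = 0.284794
Normalizer over all consistent configurations: 0.7452*0.695 + 0.933752*0.305 = 0.802708
Posterior = 0.284794 / 0.802708 ≈ 0.355

P(misconfigured router | latency alert, DDoS attack) ≈ 0.355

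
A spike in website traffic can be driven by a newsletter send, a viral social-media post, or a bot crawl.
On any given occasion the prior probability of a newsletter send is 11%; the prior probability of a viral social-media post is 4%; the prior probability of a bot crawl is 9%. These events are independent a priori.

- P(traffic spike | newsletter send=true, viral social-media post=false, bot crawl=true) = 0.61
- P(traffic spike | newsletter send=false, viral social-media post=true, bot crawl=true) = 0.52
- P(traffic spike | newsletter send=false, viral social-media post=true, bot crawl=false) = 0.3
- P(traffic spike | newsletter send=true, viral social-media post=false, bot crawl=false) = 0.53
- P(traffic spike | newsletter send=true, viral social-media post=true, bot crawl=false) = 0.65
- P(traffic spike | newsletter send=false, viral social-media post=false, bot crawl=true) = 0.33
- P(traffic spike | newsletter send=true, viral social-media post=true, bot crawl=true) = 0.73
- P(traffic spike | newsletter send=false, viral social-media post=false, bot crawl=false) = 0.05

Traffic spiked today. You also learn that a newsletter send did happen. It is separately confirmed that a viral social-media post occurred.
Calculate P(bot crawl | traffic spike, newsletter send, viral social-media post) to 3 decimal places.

P(bot crawl | traffic spike, newsletter send, viral social-media post) ≈ 0.100

Numerator (weight on configurations with bot crawl): 0.73×0.09 = 0.065700
Denominator P(traffic spike | newsletter send, viral social-media post): 0.65×0.91 + 0.73×0.09 = 0.657200
Posterior = 0.065700 / 0.657200 ≈ 0.100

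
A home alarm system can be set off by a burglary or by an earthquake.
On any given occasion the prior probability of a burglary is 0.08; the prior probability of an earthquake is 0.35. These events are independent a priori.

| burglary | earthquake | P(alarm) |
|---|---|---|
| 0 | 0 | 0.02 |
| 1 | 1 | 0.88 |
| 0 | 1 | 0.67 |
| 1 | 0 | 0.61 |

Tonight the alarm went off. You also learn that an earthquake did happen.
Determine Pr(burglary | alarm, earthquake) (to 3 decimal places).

By total probability over both values of burglary:
  P(alarm | earthquake) = 0.67*0.92 + 0.88*0.08
        = 0.616400 + 0.070400 = 0.686800
The terms with burglary present sum to 0.070400, so
  P(burglary | alarm, earthquake) = 0.070400 / 0.686800 ≈ 0.103

Pr(burglary | alarm, earthquake) ≈ 0.103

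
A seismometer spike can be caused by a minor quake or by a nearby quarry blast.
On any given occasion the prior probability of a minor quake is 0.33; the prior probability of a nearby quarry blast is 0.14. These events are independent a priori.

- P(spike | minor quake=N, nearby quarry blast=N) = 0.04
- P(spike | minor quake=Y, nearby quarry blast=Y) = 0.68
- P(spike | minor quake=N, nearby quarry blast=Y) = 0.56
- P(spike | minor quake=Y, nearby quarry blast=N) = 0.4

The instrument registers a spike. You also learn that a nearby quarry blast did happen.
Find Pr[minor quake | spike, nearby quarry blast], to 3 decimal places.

Pr[minor quake | spike, nearby quarry blast] ≈ 0.374

P(spike | nearby quarry blast) = 0.56*0.67 + 0.68*0.33 = 0.375200 + 0.224400 = 0.599600
The minor quake-present share is 0.68*0.33 = 0.224400.
Hence the posterior is 0.224400/0.599600 ≈ 0.374.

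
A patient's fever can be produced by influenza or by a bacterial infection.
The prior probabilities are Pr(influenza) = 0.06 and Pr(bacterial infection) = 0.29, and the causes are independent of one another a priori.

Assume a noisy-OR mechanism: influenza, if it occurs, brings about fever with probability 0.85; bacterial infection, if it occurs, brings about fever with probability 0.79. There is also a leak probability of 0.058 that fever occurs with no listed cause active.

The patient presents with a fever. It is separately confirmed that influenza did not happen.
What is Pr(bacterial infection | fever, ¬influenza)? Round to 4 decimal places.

Pr(bacterial infection | fever, ¬influenza) ≈ 0.8496

Under noisy-OR, P(fever | causes) = 1 − (1−0.058)·∏(1−qᵢ) over the active causes.
By total probability over both values of bacterial infection:
  P(fever | ¬influenza) = 0.058×0.71 + 0.80218×0.29
        = 0.041180 + 0.232632 = 0.273812
Configurations with bacterial infection contribute 0.232632, so
  P(bacterial infection | fever, ¬influenza) = 0.232632 / 0.273812 ≈ 0.8496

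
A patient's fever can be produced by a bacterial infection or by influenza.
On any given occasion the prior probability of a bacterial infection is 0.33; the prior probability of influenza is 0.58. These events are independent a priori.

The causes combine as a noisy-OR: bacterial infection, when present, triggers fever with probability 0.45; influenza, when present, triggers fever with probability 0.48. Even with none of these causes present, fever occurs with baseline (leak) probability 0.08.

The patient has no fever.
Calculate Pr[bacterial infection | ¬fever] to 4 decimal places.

Pr[bacterial infection | ¬fever] ≈ 0.2132

Under noisy-OR, P(fever | causes) = 1 − (1−0.08)·∏(1−qᵢ) over the active causes.
Numerator (weight on configurations with bacterial infection): 0.070132 + 0.050361 = 0.120493
Denominator P(¬fever): 0.92·0.67·0.42 + 0.4784·0.67·0.58 + 0.506·0.33·0.42 + 0.26312·0.33·0.58 = 0.565287
Posterior = 0.120493 / 0.565287 ≈ 0.2132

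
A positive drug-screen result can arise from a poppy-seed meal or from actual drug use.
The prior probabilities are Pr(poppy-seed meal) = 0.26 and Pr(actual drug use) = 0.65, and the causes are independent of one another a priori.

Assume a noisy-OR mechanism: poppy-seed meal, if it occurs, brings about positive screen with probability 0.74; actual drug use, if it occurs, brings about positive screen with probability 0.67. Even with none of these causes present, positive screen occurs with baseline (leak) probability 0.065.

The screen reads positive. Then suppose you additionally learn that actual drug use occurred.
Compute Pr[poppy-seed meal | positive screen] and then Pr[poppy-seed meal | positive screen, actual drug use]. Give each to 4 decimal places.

Under noisy-OR, P(positive screen | causes) = 1 − (1−0.065)·∏(1−qᵢ) over the active causes.
By total probability over the 4 (poppy-seed meal, actual drug use) configurations:
  P(positive screen) = 0.065×0.74×0.35 + 0.69145×0.74×0.65 + 0.7569×0.26×0.35 + 0.919777×0.26×0.65
        = 0.016835 + 0.332587 + 0.068878 + 0.155442 = 0.573742
The terms with poppy-seed meal present sum to 0.224320, so
  P(poppy-seed meal | positive screen) = 0.224320 / 0.573742 ≈ 0.3910

Now also conditioning on actual drug use=true:
Sum P(positive screen|·) weighted by the priors over both values of poppy-seed meal:
  P(positive screen | actual drug use) = 0.69145*0.74 + 0.919777*0.26
        = 0.511673 + 0.239142 = 0.750815
The terms with poppy-seed meal present sum to 0.239142, so
  P(poppy-seed meal | positive screen, actual drug use) = 0.239142 / 0.750815 ≈ 0.3185

Pr[poppy-seed meal | positive screen] ≈ 0.3910; Pr[poppy-seed meal | positive screen, actual drug use] ≈ 0.3185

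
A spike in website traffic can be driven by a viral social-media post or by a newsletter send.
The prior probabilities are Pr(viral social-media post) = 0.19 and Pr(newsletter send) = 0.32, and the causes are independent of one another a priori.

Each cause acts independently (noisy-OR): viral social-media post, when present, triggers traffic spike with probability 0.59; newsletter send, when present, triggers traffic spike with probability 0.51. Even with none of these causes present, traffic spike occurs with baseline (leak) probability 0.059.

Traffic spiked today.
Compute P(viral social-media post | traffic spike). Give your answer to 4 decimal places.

P(viral social-media post | traffic spike) ≈ 0.4277

Under noisy-OR, P(traffic spike | causes) = 1 − (1−0.059)·∏(1−qᵢ) over the active causes.
Sum P(traffic spike|·) weighted by the priors over the 4 (viral social-media post, newsletter send) configurations:
  P(traffic spike) = 0.059·0.81·0.68 + 0.53891·0.81·0.32 + 0.61419·0.19·0.68 + 0.810953·0.19·0.32
        = 0.032497 + 0.139685 + 0.079353 + 0.049306 = 0.300841
Keeping only the viral social-media post-present terms gives 0.128659, so
  P(viral social-media post | traffic spike) = 0.128659 / 0.300841 ≈ 0.4277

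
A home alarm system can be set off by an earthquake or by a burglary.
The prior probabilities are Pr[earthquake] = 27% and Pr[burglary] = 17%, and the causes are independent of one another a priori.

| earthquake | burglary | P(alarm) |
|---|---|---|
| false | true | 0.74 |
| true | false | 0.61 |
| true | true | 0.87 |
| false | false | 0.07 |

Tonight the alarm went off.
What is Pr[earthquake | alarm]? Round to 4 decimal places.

Pr[earthquake | alarm] ≈ 0.5682

By total probability over the 4 (earthquake, burglary) configurations:
  P(alarm) = 0.07·0.73·0.83 + 0.74·0.73·0.17 + 0.61·0.27·0.83 + 0.87·0.27·0.17
        = 0.042413 + 0.091834 + 0.136701 + 0.039933 = 0.310881
Configurations with earthquake contribute 0.176634, so
  P(earthquake | alarm) = 0.176634 / 0.310881 ≈ 0.5682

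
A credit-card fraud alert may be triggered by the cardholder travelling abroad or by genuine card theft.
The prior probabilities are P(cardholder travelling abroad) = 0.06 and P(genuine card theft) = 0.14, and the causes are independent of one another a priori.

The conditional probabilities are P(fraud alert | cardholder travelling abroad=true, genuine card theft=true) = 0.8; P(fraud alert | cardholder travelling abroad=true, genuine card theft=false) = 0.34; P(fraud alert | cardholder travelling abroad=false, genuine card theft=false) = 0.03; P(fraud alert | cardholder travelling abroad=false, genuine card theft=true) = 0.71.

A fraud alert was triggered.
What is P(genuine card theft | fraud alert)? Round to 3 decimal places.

P(fraud alert) = 0.03*0.94*0.86 + 0.71*0.94*0.14 + 0.34*0.06*0.86 + 0.8*0.06*0.14 = 0.024252 + 0.093436 + 0.017544 + 0.006720 = 0.141952
Restricting to configurations with genuine card theft present: 0.093436 + 0.006720 = 0.100156.
P(genuine card theft | fraud alert) = 0.100156 / 0.141952 ≈ 0.706

P(genuine card theft | fraud alert) ≈ 0.706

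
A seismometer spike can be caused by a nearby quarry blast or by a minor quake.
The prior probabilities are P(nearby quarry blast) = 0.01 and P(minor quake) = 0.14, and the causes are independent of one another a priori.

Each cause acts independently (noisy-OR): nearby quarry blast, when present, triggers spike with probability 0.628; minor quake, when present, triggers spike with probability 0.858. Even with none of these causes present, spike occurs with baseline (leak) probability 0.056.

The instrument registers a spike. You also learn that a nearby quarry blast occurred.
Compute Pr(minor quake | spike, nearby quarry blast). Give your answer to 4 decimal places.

Pr(minor quake | spike, nearby quarry blast) ≈ 0.1925

Under noisy-OR, P(spike | causes) = 1 − (1−0.056)·∏(1−qᵢ) over the active causes.
P(spike | nearby quarry blast) = 0.648832*0.86 + 0.950134*0.14 = 0.557996 + 0.133019 = 0.691015
The minor quake-present share is 0.950134*0.14 = 0.133019.
So P(minor quake | spike, nearby quarry blast) = 0.133019/0.691015 ≈ 0.1925.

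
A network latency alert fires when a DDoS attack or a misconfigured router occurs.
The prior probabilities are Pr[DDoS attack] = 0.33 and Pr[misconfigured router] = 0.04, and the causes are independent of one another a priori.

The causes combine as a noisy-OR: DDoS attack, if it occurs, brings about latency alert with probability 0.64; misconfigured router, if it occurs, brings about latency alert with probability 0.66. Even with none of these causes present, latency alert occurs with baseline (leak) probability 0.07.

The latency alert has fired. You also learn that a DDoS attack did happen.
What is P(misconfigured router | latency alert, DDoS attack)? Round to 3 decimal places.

Under noisy-OR, P(latency alert | causes) = 1 − (1−0.07)·∏(1−qᵢ) over the active causes.
Weight on misconfigured router=true, given the evidence: 0.886168*0.04 = 0.035447
The normalizing constant is 0.6652*0.96 + 0.886168*0.04 = 0.674039
Posterior = 0.035447 / 0.674039 ≈ 0.053

P(misconfigured router | latency alert, DDoS attack) ≈ 0.053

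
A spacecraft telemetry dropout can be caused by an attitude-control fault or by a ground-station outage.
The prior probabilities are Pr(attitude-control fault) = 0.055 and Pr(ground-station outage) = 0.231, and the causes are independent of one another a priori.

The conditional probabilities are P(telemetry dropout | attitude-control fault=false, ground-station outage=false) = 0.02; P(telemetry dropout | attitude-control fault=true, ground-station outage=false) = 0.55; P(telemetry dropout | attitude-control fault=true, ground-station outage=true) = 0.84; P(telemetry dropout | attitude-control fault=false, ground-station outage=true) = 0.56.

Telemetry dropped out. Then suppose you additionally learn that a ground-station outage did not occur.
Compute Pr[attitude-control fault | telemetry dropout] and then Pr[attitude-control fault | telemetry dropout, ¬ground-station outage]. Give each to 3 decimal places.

Pr[attitude-control fault | telemetry dropout] ≈ 0.199; Pr[attitude-control fault | telemetry dropout, ¬ground-station outage] ≈ 0.615

Numerator (weight on configurations with attitude-control fault): 0.023262 + 0.010672 = 0.033934
Denominator P(telemetry dropout): 0.02*0.945*0.769 + 0.56*0.945*0.231 + 0.55*0.055*0.769 + 0.84*0.055*0.231 = 0.170713
Posterior = 0.033934 / 0.170713 ≈ 0.199

Now also conditioning on ground-station outage≠true:
P(telemetry dropout | ¬ground-station outage) = 0.02*0.945 + 0.55*0.055 = 0.018900 + 0.030250 = 0.049150
The attitude-control fault-present share is 0.55*0.055 = 0.030250.
Hence the posterior is 0.030250/0.049150 ≈ 0.615.
Ruling out ground-station outage raises the posterior on attitude-control fault — the flip side of explaining away.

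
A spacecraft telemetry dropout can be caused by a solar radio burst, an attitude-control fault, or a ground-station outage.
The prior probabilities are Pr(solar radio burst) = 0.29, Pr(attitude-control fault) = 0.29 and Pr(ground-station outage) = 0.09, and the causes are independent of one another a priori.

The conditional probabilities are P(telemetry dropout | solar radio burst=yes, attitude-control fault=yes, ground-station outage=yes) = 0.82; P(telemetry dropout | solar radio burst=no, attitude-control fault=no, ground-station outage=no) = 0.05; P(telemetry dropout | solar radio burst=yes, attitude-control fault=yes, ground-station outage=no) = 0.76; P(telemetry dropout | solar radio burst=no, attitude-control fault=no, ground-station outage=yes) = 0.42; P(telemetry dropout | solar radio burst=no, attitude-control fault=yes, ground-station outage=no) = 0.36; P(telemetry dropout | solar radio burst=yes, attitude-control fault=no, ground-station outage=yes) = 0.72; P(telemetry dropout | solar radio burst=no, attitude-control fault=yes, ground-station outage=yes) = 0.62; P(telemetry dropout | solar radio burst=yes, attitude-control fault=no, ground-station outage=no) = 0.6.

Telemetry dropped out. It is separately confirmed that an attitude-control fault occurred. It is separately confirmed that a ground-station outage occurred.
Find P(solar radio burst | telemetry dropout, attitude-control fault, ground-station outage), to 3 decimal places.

Sum P(telemetry dropout|·) weighted by the priors over both values of solar radio burst:
  P(telemetry dropout | attitude-control fault, ground-station outage) = 0.62×0.71 + 0.82×0.29
        = 0.440200 + 0.237800 = 0.678000
The terms with solar radio burst present sum to 0.237800, so
  P(solar radio burst | telemetry dropout, attitude-control fault, ground-station outage) = 0.237800 / 0.678000 ≈ 0.351

P(solar radio burst | telemetry dropout, attitude-control fault, ground-station outage) ≈ 0.351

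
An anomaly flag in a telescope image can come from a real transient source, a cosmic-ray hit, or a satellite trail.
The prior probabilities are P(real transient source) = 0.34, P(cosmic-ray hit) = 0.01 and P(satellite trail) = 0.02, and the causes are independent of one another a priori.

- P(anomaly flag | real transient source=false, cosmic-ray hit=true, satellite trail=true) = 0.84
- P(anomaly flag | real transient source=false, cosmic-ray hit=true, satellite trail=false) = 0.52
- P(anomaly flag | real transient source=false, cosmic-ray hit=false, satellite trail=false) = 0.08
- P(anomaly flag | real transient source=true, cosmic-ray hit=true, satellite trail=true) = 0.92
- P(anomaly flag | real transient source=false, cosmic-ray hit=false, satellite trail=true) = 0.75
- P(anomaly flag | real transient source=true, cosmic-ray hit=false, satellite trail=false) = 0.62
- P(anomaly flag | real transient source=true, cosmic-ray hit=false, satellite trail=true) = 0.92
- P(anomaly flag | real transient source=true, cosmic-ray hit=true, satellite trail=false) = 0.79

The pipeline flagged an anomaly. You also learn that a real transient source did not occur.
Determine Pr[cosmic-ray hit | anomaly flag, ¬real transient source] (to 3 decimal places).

Pr[cosmic-ray hit | anomaly flag, ¬real transient source] ≈ 0.054

P(anomaly flag | ¬real transient source) = 0.08·0.99·0.98 + 0.75·0.99·0.02 + 0.52·0.01·0.98 + 0.84·0.01·0.02 = 0.077616 + 0.014850 + 0.005096 + 0.000168 = 0.097730
Of this, 0.005264 comes from 0.005096 + 0.000168 (the cosmic-ray hit=true cases).
P(cosmic-ray hit | anomaly flag, ¬real transient source) = 0.005264 / 0.097730 ≈ 0.054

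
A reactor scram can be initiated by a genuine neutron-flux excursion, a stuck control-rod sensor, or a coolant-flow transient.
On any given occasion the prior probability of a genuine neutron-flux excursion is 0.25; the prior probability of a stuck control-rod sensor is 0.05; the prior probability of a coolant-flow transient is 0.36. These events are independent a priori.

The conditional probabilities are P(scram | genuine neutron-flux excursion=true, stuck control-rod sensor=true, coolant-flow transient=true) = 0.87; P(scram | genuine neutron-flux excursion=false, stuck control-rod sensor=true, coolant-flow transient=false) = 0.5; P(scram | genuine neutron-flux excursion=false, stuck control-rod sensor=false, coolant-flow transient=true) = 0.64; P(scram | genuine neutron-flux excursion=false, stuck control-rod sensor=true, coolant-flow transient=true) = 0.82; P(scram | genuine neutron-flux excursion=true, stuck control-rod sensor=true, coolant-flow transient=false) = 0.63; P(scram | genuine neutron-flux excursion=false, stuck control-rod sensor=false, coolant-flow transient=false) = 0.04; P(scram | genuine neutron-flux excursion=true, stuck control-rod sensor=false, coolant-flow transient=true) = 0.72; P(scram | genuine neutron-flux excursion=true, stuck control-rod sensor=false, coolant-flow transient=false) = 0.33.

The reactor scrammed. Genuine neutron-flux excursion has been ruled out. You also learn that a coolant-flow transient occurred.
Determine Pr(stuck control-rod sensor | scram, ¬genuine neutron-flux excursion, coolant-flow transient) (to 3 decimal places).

Pr(stuck control-rod sensor | scram, ¬genuine neutron-flux excursion, coolant-flow transient) ≈ 0.063

Sum P(scram|·) weighted by the priors over both values of stuck control-rod sensor:
  P(scram | ¬genuine neutron-flux excursion, coolant-flow transient) = 0.64*0.95 + 0.82*0.05
        = 0.608000 + 0.041000 = 0.649000
The terms with stuck control-rod sensor present sum to 0.041000, so
  P(stuck control-rod sensor | scram, ¬genuine neutron-flux excursion, coolant-flow transient) = 0.041000 / 0.649000 ≈ 0.063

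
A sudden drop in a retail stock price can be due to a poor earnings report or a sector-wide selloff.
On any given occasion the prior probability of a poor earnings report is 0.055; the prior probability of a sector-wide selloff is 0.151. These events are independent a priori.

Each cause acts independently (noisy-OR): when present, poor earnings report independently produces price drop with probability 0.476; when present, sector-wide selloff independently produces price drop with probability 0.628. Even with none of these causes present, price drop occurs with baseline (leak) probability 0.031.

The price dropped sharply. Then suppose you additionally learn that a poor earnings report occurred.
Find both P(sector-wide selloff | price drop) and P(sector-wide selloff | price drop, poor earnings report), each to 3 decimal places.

P(sector-wide selloff | price drop) ≈ 0.672; P(sector-wide selloff | price drop, poor earnings report) ≈ 0.227

Under noisy-OR, P(price drop | causes) = 1 − (1−0.031)·∏(1−qᵢ) over the active causes.
Weight on sector-wide selloff=true, given the evidence: 0.091258 + 0.006736 = 0.097994
Denominator P(price drop): 0.031·0.945·0.849 + 0.639532·0.945·0.151 + 0.492244·0.055·0.849 + 0.811115·0.055·0.151 = 0.145850
Posterior = 0.097994 / 0.145850 ≈ 0.672

Now also conditioning on poor earnings report=true:
Enumerate both values of sector-wide selloff and weight by the priors:
  P(price drop | poor earnings report) = 0.492244·0.849 + 0.811115·0.151
        = 0.417915 + 0.122478 = 0.540393
Configurations with sector-wide selloff contribute 0.122478, so
  P(sector-wide selloff | price drop, poor earnings report) = 0.122478 / 0.540393 ≈ 0.227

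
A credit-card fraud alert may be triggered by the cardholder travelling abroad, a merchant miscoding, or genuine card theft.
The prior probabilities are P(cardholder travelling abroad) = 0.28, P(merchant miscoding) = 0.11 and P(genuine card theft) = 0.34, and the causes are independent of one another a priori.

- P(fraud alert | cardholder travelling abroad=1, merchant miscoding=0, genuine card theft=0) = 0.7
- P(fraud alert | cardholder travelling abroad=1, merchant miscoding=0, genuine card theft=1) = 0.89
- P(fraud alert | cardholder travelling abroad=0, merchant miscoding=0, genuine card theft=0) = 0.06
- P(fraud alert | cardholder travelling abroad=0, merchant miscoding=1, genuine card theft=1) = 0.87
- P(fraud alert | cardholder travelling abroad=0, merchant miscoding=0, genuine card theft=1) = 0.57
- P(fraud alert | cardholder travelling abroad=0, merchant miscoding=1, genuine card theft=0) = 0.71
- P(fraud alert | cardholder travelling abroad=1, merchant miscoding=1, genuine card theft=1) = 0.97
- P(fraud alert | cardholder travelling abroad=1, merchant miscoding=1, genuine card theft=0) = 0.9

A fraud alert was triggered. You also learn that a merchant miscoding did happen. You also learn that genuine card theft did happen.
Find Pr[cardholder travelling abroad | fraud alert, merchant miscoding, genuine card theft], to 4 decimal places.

Enumerate both values of cardholder travelling abroad and weight by the priors:
  P(fraud alert | merchant miscoding, genuine card theft) = 0.87*0.72 + 0.97*0.28
        = 0.626400 + 0.271600 = 0.898000
The terms with cardholder travelling abroad present sum to 0.271600, so
  P(cardholder travelling abroad | fraud alert, merchant miscoding, genuine card theft) = 0.271600 / 0.898000 ≈ 0.3024

Pr[cardholder travelling abroad | fraud alert, merchant miscoding, genuine card theft] ≈ 0.3024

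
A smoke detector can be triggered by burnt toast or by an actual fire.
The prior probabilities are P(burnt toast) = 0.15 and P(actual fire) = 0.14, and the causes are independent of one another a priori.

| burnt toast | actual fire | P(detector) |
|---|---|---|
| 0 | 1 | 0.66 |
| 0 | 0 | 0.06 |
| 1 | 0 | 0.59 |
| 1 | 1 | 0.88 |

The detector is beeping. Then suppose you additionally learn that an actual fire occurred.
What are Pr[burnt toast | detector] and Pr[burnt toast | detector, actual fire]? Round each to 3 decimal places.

Pr[burnt toast | detector] ≈ 0.436; Pr[burnt toast | detector, actual fire] ≈ 0.190

P(detector) = 0.06·0.85·0.86 + 0.66·0.85·0.14 + 0.59·0.15·0.86 + 0.88·0.15·0.14 = 0.043860 + 0.078540 + 0.076110 + 0.018480 = 0.216990
The burnt toast-present share is 0.076110 + 0.018480 = 0.094590.
Hence the posterior is 0.094590/0.216990 ≈ 0.436.

Now condition on the additional information:
Weight on burnt toast=true, given the evidence: 0.88·0.15 = 0.132000
Normalizer over all consistent configurations: 0.66·0.85 + 0.88·0.15 = 0.693000
P(burnt toast | detector, actual fire) = 0.132000/0.693000 ≈ 0.190
Conditioning on actual fire lowers the posterior on burnt toast: the classic explaining-away effect in a common-effect structure.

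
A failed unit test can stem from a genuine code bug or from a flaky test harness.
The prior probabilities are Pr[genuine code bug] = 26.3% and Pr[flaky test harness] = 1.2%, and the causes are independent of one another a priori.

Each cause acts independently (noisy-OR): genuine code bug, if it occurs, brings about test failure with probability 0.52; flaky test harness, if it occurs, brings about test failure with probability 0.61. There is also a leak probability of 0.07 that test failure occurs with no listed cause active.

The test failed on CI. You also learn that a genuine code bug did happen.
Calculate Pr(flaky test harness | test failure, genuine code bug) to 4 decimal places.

Under noisy-OR, P(test failure | causes) = 1 − (1−0.07)·∏(1−qᵢ) over the active causes.
Enumerate both values of flaky test harness and weight by the priors:
  P(test failure | genuine code bug) = 0.5536*0.988 + 0.825904*0.012
        = 0.546957 + 0.009911 = 0.556868
Keeping only the flaky test harness-present terms gives 0.009911, so
  P(flaky test harness | test failure, genuine code bug) = 0.009911 / 0.556868 ≈ 0.0178

Pr(flaky test harness | test failure, genuine code bug) ≈ 0.0178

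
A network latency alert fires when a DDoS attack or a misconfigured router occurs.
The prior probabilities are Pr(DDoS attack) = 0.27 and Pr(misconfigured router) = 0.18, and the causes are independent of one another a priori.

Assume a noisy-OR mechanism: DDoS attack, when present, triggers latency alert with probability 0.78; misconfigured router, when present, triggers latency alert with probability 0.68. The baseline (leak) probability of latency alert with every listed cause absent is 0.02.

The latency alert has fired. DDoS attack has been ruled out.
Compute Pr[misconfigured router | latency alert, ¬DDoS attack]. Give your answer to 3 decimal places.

Pr[misconfigured router | latency alert, ¬DDoS attack] ≈ 0.883

Under noisy-OR, P(latency alert | causes) = 1 − (1−0.02)·∏(1−qᵢ) over the active causes.
Enumerate both values of misconfigured router and weight by the priors:
  P(latency alert | ¬DDoS attack) = 0.02·0.82 + 0.6864·0.18
        = 0.016400 + 0.123552 = 0.139952
Configurations with misconfigured router contribute 0.123552, so
  P(misconfigured router | latency alert, ¬DDoS attack) = 0.123552 / 0.139952 ≈ 0.883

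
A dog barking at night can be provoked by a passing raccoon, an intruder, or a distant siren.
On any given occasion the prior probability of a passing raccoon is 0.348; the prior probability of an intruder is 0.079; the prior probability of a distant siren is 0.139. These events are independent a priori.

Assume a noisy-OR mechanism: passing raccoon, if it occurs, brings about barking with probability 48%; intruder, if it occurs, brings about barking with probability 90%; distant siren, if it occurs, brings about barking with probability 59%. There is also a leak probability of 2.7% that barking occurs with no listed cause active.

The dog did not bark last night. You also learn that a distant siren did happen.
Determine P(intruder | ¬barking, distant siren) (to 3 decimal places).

Under noisy-OR, P(barking | causes) = 1 − (1−0.027)·∏(1−qᵢ) over the active causes.
By total probability over the 4 (passing raccoon, intruder) configurations:
  P(¬barking | distant siren) = 0.39893·0.652·0.921 + 0.039893·0.652·0.079 + 0.207444·0.348·0.921 + 0.020744·0.348·0.079
        = 0.239554 + 0.002055 + 0.066487 + 0.000570 = 0.308666
Keeping only the intruder-present terms gives 0.002625, so
  P(intruder | ¬barking, distant siren) = 0.002625 / 0.308666 ≈ 0.009

P(intruder | ¬barking, distant siren) ≈ 0.009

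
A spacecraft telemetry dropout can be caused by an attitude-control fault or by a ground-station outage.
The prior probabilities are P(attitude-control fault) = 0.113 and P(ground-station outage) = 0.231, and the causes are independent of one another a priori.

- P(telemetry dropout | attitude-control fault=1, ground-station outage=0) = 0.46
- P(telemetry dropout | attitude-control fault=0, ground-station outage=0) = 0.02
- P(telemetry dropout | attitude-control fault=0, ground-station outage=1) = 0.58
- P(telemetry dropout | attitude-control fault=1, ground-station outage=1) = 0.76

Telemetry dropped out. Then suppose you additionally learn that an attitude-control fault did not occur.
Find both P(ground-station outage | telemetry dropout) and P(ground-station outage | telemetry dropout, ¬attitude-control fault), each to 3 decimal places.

P(ground-station outage | telemetry dropout) ≈ 0.721; P(ground-station outage | telemetry dropout, ¬attitude-control fault) ≈ 0.897

P(telemetry dropout) = 0.02×0.887×0.769 + 0.58×0.887×0.231 + 0.46×0.113×0.769 + 0.76×0.113×0.231 = 0.013642 + 0.118840 + 0.039973 + 0.019838 = 0.192293
Of this, 0.138678 comes from 0.118840 + 0.019838 (the ground-station outage=true cases).
P(ground-station outage | telemetry dropout) = 0.138678 / 0.192293 ≈ 0.721

Now also conditioning on attitude-control fault≠true:
Enumerate both values of ground-station outage and weight by the priors:
  P(telemetry dropout | ¬attitude-control fault) = 0.02*0.769 + 0.58*0.231
        = 0.015380 + 0.133980 = 0.149360
The terms with ground-station outage present sum to 0.133980, so
  P(ground-station outage | telemetry dropout, ¬attitude-control fault) = 0.133980 / 0.149360 ≈ 0.897
Ruling out attitude-control fault raises the posterior on ground-station outage — the flip side of explaining away.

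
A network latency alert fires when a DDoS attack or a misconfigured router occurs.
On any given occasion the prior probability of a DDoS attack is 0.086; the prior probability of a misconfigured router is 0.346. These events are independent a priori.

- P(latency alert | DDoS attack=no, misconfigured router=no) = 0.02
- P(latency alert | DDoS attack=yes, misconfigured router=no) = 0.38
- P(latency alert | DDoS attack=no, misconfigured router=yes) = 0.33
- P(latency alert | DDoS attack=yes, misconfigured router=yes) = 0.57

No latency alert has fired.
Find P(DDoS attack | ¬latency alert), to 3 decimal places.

P(DDoS attack | ¬latency alert) ≈ 0.056

P(¬latency alert) = 0.98*0.914*0.654 + 0.67*0.914*0.346 + 0.62*0.086*0.654 + 0.43*0.086*0.346 = 0.585801 + 0.211883 + 0.034871 + 0.012795 = 0.845350
Of this, 0.047666 comes from 0.034871 + 0.012795 (the DDoS attack=true cases).
So P(DDoS attack | ¬latency alert) = 0.047666/0.845350 ≈ 0.056.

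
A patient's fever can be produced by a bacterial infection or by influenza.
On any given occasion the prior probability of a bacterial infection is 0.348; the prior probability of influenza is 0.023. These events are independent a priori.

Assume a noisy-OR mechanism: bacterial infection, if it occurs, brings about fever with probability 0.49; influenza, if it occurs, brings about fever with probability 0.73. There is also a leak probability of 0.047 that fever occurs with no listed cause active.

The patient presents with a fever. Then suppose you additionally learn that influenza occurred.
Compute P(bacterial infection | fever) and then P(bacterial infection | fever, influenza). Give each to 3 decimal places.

P(bacterial infection | fever) ≈ 0.816; P(bacterial infection | fever, influenza) ≈ 0.384

Under noisy-OR, P(fever | causes) = 1 − (1−0.047)·∏(1−qᵢ) over the active causes.
Weight on bacterial infection=true, given the evidence: 0.174748 + 0.006954 = 0.181702
Normalizer over all consistent configurations: 0.047*0.652*0.977 + 0.74269*0.652*0.023 + 0.51397*0.348*0.977 + 0.868772*0.348*0.023 = 0.222778
P(bacterial infection | fever) = 0.181702/0.222778 ≈ 0.816

With the extra evidence:
P(fever | influenza) = 0.74269·0.652 + 0.868772·0.348 = 0.484234 + 0.302333 = 0.786567
Restricting to configurations with bacterial infection present: 0.868772·0.348 = 0.302333.
So P(bacterial infection | fever, influenza) = 0.302333/0.786567 ≈ 0.384.
The drop from 0.816 to 0.384 is the explaining-away (discounting) effect.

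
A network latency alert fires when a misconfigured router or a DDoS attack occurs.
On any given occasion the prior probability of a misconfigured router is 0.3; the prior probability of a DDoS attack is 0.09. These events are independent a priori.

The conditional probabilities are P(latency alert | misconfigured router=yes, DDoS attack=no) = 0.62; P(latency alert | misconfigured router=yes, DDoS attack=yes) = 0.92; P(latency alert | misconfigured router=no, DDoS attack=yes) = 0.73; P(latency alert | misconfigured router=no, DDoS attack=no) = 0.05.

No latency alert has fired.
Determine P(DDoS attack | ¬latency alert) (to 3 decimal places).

Weight on DDoS attack=true, given the evidence: 0.017010 + 0.002160 = 0.019170
The normalizing constant is 0.95*0.7*0.91 + 0.27*0.7*0.09 + 0.38*0.3*0.91 + 0.08*0.3*0.09 = 0.728060
P(DDoS attack | ¬latency alert) = 0.019170/0.728060 ≈ 0.026

P(DDoS attack | ¬latency alert) ≈ 0.026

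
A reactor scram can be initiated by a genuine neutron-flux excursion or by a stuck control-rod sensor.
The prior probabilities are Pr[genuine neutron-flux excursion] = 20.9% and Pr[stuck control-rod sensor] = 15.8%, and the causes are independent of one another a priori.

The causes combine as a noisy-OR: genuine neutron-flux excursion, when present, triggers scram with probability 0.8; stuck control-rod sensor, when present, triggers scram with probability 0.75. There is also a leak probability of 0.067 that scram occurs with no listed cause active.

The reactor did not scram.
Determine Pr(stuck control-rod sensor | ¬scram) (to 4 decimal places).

Under noisy-OR, P(scram | causes) = 1 − (1−0.067)·∏(1−qᵢ) over the active causes.
Numerator (weight on configurations with stuck control-rod sensor): 0.029151 + 0.001540 = 0.030691
Denominator P(¬scram): 0.933·0.791·0.842 + 0.23325·0.791·0.158 + 0.1866·0.209·0.842 + 0.04665·0.209·0.158 = 0.684927
Posterior = 0.030691 / 0.684927 ≈ 0.0448

Pr(stuck control-rod sensor | ¬scram) ≈ 0.0448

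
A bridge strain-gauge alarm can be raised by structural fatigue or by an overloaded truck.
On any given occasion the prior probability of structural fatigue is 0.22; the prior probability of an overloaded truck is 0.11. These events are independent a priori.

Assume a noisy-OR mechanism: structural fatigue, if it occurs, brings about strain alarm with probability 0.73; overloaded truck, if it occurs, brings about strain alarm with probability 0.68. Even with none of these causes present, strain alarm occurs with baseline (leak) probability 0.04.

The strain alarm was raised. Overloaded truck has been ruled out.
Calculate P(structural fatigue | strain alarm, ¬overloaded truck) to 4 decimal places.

P(structural fatigue | strain alarm, ¬overloaded truck) ≈ 0.8393

Under noisy-OR, P(strain alarm | causes) = 1 − (1−0.04)·∏(1−qᵢ) over the active causes.
P(strain alarm | ¬overloaded truck) = 0.04*0.78 + 0.7408*0.22 = 0.031200 + 0.162976 = 0.194176
Of this, 0.162976 comes from 0.7408*0.22 (the structural fatigue=true cases).
So P(structural fatigue | strain alarm, ¬overloaded truck) = 0.162976/0.194176 ≈ 0.8393.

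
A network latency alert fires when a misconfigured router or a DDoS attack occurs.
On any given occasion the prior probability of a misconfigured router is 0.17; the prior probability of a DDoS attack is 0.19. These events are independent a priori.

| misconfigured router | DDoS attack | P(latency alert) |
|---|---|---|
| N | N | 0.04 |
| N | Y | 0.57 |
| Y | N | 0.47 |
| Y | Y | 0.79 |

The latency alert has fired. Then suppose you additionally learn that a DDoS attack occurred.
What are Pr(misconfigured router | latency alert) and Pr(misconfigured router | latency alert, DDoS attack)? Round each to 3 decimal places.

For the numerator, keep only misconfigured router=true terms: 0.064719 + 0.025517 = 0.090236
Denominator P(latency alert): 0.04×0.83×0.81 + 0.57×0.83×0.19 + 0.47×0.17×0.81 + 0.79×0.17×0.19 = 0.207017
Posterior = 0.090236 / 0.207017 ≈ 0.436

Now condition on the additional information:
By total probability over both values of misconfigured router:
  P(latency alert | DDoS attack) = 0.57·0.83 + 0.79·0.17
        = 0.473100 + 0.134300 = 0.607400
Configurations with misconfigured router contribute 0.134300, so
  P(misconfigured router | latency alert, DDoS attack) = 0.134300 / 0.607400 ≈ 0.221
The drop from 0.436 to 0.221 is the explaining-away (discounting) effect.

Pr(misconfigured router | latency alert) ≈ 0.436; Pr(misconfigured router | latency alert, DDoS attack) ≈ 0.221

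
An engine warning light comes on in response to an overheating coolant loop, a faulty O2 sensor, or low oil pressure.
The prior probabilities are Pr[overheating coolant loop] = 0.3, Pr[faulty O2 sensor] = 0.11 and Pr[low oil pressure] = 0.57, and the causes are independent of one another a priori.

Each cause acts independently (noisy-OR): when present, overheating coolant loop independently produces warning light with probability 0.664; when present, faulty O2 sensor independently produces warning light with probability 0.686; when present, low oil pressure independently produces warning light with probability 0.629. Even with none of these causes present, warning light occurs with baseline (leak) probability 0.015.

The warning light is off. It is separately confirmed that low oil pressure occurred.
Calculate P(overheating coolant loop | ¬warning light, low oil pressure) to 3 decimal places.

P(overheating coolant loop | ¬warning light, low oil pressure) ≈ 0.126

Under noisy-OR, P(warning light | causes) = 1 − (1−0.015)·∏(1−qᵢ) over the active causes.
Sum P(¬warning light|·) weighted by the priors over the 4 (overheating coolant loop, faulty O2 sensor) configurations:
  P(¬warning light | low oil pressure) = 0.365435×0.7×0.89 + 0.114747×0.7×0.11 + 0.122786×0.3×0.89 + 0.038555×0.3×0.11
        = 0.227666 + 0.008836 + 0.032784 + 0.001272 = 0.270558
The terms with overheating coolant loop present sum to 0.034056, so
  P(overheating coolant loop | ¬warning light, low oil pressure) = 0.034056 / 0.270558 ≈ 0.126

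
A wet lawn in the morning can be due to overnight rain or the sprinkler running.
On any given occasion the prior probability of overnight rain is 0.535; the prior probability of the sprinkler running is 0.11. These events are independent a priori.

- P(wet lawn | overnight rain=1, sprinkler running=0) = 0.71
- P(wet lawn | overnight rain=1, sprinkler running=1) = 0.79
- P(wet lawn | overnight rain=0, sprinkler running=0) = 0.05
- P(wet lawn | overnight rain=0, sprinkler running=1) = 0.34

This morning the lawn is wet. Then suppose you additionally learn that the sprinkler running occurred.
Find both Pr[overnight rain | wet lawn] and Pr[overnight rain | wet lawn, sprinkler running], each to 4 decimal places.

Pr[overnight rain | wet lawn] ≈ 0.9099; Pr[overnight rain | wet lawn, sprinkler running] ≈ 0.7278

For the numerator, keep only overnight rain=true terms: 0.338067 + 0.046492 = 0.384559
Normalizer over all consistent configurations: 0.05*0.465*0.89 + 0.34*0.465*0.11 + 0.71*0.535*0.89 + 0.79*0.535*0.11 = 0.422643
P(overnight rain | wet lawn) = 0.384559/0.422643 ≈ 0.9099

Now condition on the additional information:
Numerator (weight on configurations with overnight rain): 0.79*0.535 = 0.422650
Normalizer over all consistent configurations: 0.34*0.465 + 0.79*0.535 = 0.580750
Posterior = 0.422650 / 0.580750 ≈ 0.7278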